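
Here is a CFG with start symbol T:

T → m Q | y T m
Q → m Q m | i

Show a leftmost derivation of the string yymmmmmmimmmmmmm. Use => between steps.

T => yTm => yyTmm => yymQmm => yymmQmmm => yymmmQmmmm => yymmmmQmmmmm => yymmmmmQmmmmmm => yymmmmmmQmmmmmmm => yymmmmmmimmmmmmm

T => yTm   [T → y T m]
yTm => yyTmm   [T → y T m]
yyTmm => yymQmm   [T → m Q]
yymQmm => yymmQmmm   [Q → m Q m]
yymmQmmm => yymmmQmmmm   [Q → m Q m]
yymmmQmmmm => yymmmmQmmmmm   [Q → m Q m]
yymmmmQmmmmm => yymmmmmQmmmmmm   [Q → m Q m]
yymmmmmQmmmmmm => yymmmmmmQmmmmmmm   [Q → m Q m]
yymmmmmmQmmmmmmm => yymmmmmmimmmmmmm   [Q → i]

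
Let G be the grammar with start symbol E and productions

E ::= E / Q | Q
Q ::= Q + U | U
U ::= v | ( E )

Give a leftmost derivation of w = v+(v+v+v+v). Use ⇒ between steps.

E ⇒ Q   [E ::= Q]
Q ⇒ Q+U   [Q ::= Q + U]
Q+U ⇒ U+U   [Q ::= U]
U+U ⇒ v+U   [U ::= v]
v+U ⇒ v+(E)   [U ::= ( E )]
v+(E) ⇒ v+(Q)   [E ::= Q]
v+(Q) ⇒ v+(Q+U)   [Q ::= Q + U]
v+(Q+U) ⇒ v+(Q+U+U)   [Q ::= Q + U]
v+(Q+U+U) ⇒ v+(Q+U+U+U)   [Q ::= Q + U]
v+(Q+U+U+U) ⇒ v+(U+U+U+U)   [Q ::= U]
v+(U+U+U+U) ⇒ v+(v+U+U+U)   [U ::= v]
v+(v+U+U+U) ⇒ v+(v+v+U+U)   [U ::= v]
v+(v+v+U+U) ⇒ v+(v+v+v+U)   [U ::= v]
v+(v+v+v+U) ⇒ v+(v+v+v+v)   [U ::= v]

E ⇒ Q ⇒ Q+U ⇒ U+U ⇒ v+U ⇒ v+(E) ⇒ v+(Q) ⇒ v+(Q+U) ⇒ v+(Q+U+U) ⇒ v+(Q+U+U+U) ⇒ v+(U+U+U+U) ⇒ v+(v+U+U+U) ⇒ v+(v+v+U+U) ⇒ v+(v+v+v+U) ⇒ v+(v+v+v+v)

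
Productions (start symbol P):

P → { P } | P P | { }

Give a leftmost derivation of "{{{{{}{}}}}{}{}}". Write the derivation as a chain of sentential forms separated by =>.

P=>{P}=>{PP}=>{PPP}=>{{P}PP}=>{{{P}}PP}=>{{{{P}}}PP}=>{{{{PP}}}PP}=>{{{{{}P}}}PP}=>{{{{{}{}}}}PP}=>{{{{{}{}}}}{}P}=>{{{{{}{}}}}{}{}}

P => {P}   [P → { P }]
{P} => {PP}   [P → P P]
{PP} => {PPP}   [P → P P]
{PPP} => {{P}PP}   [P → { P }]
{{P}PP} => {{{P}}PP}   [P → { P }]
{{{P}}PP} => {{{{P}}}PP}   [P → { P }]
{{{{P}}}PP} => {{{{PP}}}PP}   [P → P P]
{{{{PP}}}PP} => {{{{{}P}}}PP}   [P → { }]
{{{{{}P}}}PP} => {{{{{}{}}}}PP}   [P → { }]
{{{{{}{}}}}PP} => {{{{{}{}}}}{}P}   [P → { }]
{{{{{}{}}}}{}P} => {{{{{}{}}}}{}{}}   [P → { }]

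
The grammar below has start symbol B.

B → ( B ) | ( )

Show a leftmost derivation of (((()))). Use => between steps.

B => (B)   [B → ( B )]
(B) => ((B))   [B → ( B )]
((B)) => (((B)))   [B → ( B )]
(((B))) => (((())))   [B → ( )]

B => (B) => ((B)) => (((B))) => (((())))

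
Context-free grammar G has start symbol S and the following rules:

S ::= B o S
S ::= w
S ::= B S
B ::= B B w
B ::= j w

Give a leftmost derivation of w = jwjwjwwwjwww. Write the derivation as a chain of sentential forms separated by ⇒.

S ⇒ BS   [S ::= B S]
BS ⇒ BBwS   [B ::= B B w]
BBwS ⇒ BBwBwS   [B ::= B B w]
BBwBwS ⇒ jwBwBwS   [B ::= j w]
jwBwBwS ⇒ jwBBwwBwS   [B ::= B B w]
jwBBwwBwS ⇒ jwjwBwwBwS   [B ::= j w]
jwjwBwwBwS ⇒ jwjwjwwwBwS   [B ::= j w]
jwjwjwwwBwS ⇒ jwjwjwwwjwwS   [B ::= j w]
jwjwjwwwjwwS ⇒ jwjwjwwwjwww   [S ::= w]

S ⇒ BS ⇒ BBwS ⇒ BBwBwS ⇒ jwBwBwS ⇒ jwBBwwBwS ⇒ jwjwBwwBwS ⇒ jwjwjwwwBwS ⇒ jwjwjwwwjwwS ⇒ jwjwjwwwjwww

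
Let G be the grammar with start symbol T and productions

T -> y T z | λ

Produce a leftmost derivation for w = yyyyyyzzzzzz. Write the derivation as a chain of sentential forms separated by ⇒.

T ⇒ yTz ⇒ yyTzz ⇒ yyyTzzz ⇒ yyyyTzzzz ⇒ yyyyyTzzzzz ⇒ yyyyyyTzzzzzz ⇒ yyyyyyzzzzzz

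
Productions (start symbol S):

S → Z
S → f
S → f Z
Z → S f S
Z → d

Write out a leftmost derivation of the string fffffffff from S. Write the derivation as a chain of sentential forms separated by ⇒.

S ⇒ fZ   [S → f Z]
fZ ⇒ fSfS   [Z → S f S]
fSfS ⇒ ffZfS   [S → f Z]
ffZfS ⇒ ffSfSfS   [Z → S f S]
ffSfSfS ⇒ ffZfSfS   [S → Z]
ffZfSfS ⇒ ffSfSfSfS   [Z → S f S]
ffSfSfSfS ⇒ ffffSfSfS   [S → f]
ffffSfSfS ⇒ ffffffSfS   [S → f]
ffffffSfS ⇒ ffffffffS   [S → f]
ffffffffS ⇒ fffffffff   [S → f]

S ⇒ fZ ⇒ fSfS ⇒ ffZfS ⇒ ffSfSfS ⇒ ffZfSfS ⇒ ffSfSfSfS ⇒ ffffSfSfS ⇒ ffffffSfS ⇒ ffffffffS ⇒ fffffffff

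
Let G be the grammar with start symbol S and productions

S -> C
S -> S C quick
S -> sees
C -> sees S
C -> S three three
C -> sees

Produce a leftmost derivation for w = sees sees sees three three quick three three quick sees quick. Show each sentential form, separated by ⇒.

S ⇒ S C quick ⇒ S C quick C quick ⇒ C C quick C quick ⇒ sees C quick C quick ⇒ sees S three three quick C quick ⇒ sees S C quick three three quick C quick ⇒ sees sees C quick three three quick C quick ⇒ sees sees S three three quick three three quick C quick ⇒ sees sees sees three three quick three three quick C quick ⇒ sees sees sees three three quick three three quick sees quick

S ⇒ S C quick   [S -> S C quick]
S C quick ⇒ S C quick C quick   [S -> S C quick]
S C quick C quick ⇒ C C quick C quick   [S -> C]
C C quick C quick ⇒ sees C quick C quick   [C -> sees]
sees C quick C quick ⇒ sees S three three quick C quick   [C -> S three three]
sees S three three quick C quick ⇒ sees S C quick three three quick C quick   [S -> S C quick]
sees S C quick three three quick C quick ⇒ sees sees C quick three three quick C quick   [S -> sees]
sees sees C quick three three quick C quick ⇒ sees sees S three three quick three three quick C quick   [C -> S three three]
sees sees S three three quick three three quick C quick ⇒ sees sees sees three three quick three three quick C quick   [S -> sees]
sees sees sees three three quick three three quick C quick ⇒ sees sees sees three three quick three three quick sees quick   [C -> sees]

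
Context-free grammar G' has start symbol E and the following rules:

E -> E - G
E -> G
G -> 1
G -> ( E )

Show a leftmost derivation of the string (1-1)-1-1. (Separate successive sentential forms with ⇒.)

E ⇒ E-G   [E -> E - G]
E-G ⇒ E-G-G   [E -> E - G]
E-G-G ⇒ G-G-G   [E -> G]
G-G-G ⇒ (E)-G-G   [G -> ( E )]
(E)-G-G ⇒ (E-G)-G-G   [E -> E - G]
(E-G)-G-G ⇒ (G-G)-G-G   [E -> G]
(G-G)-G-G ⇒ (1-G)-G-G   [G -> 1]
(1-G)-G-G ⇒ (1-1)-G-G   [G -> 1]
(1-1)-G-G ⇒ (1-1)-1-G   [G -> 1]
(1-1)-1-G ⇒ (1-1)-1-1   [G -> 1]

E ⇒ E-G ⇒ E-G-G ⇒ G-G-G ⇒ (E)-G-G ⇒ (E-G)-G-G ⇒ (G-G)-G-G ⇒ (1-G)-G-G ⇒ (1-1)-G-G ⇒ (1-1)-1-G ⇒ (1-1)-1-1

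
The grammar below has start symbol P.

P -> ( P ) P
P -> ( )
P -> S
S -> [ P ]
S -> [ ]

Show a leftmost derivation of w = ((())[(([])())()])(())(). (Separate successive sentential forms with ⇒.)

P⇒(P)P⇒((P)P)P⇒((())P)P⇒((())S)P⇒((())[P])P⇒((())[(P)P])P⇒((())[((P)P)P])P⇒((())[((S)P)P])P⇒((())[(([])P)P])P⇒((())[(([])())P])P⇒((())[(([])())()])P⇒((())[(([])())()])(P)P⇒((())[(([])())()])(())P⇒((())[(([])())()])(())()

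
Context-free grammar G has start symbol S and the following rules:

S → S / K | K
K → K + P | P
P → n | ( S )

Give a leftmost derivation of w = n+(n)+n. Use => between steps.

S => K => K+P => K+P+P => P+P+P => n+P+P => n+(S)+P => n+(K)+P => n+(P)+P => n+(n)+P => n+(n)+n

S => K   [S → K]
K => K+P   [K → K + P]
K+P => K+P+P   [K → K + P]
K+P+P => P+P+P   [K → P]
P+P+P => n+P+P   [P → n]
n+P+P => n+(S)+P   [P → ( S )]
n+(S)+P => n+(K)+P   [S → K]
n+(K)+P => n+(P)+P   [K → P]
n+(P)+P => n+(n)+P   [P → n]
n+(n)+P => n+(n)+n   [P → n]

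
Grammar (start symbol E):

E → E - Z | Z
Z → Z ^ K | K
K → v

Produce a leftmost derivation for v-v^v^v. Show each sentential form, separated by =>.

E => E-Z => Z-Z => K-Z => v-Z => v-Z^K => v-Z^K^K => v-K^K^K => v-v^K^K => v-v^v^K => v-v^v^v

E => E-Z   [E → E - Z]
E-Z => Z-Z   [E → Z]
Z-Z => K-Z   [Z → K]
K-Z => v-Z   [K → v]
v-Z => v-Z^K   [Z → Z ^ K]
v-Z^K => v-Z^K^K   [Z → Z ^ K]
v-Z^K^K => v-K^K^K   [Z → K]
v-K^K^K => v-v^K^K   [K → v]
v-v^K^K => v-v^v^K   [K → v]
v-v^v^K => v-v^v^v   [K → v]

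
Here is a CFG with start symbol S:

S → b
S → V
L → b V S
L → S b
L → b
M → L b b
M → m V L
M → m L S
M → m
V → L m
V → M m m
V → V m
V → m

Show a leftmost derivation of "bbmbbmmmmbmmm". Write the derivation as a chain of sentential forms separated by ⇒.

S ⇒ V   [S → V]
V ⇒ Vm   [V → V m]
Vm ⇒ Vmm   [V → V m]
Vmm ⇒ Lmmm   [V → L m]
Lmmm ⇒ bVSmmm   [L → b V S]
bVSmmm ⇒ bLmSmmm   [V → L m]
bLmSmmm ⇒ bbVSmSmmm   [L → b V S]
bbVSmSmmm ⇒ bbMmmSmSmmm   [V → M m m]
bbMmmSmSmmm ⇒ bbmLSmmSmSmmm   [M → m L S]
bbmLSmmSmSmmm ⇒ bbmbSmmSmSmmm   [L → b]
bbmbSmmSmSmmm ⇒ bbmbbmmSmSmmm   [S → b]
bbmbbmmSmSmmm ⇒ bbmbbmmVmSmmm   [S → V]
bbmbbmmVmSmmm ⇒ bbmbbmmmmSmmm   [V → m]
bbmbbmmmmSmmm ⇒ bbmbbmmmmbmmm   [S → b]

S⇒V⇒Vm⇒Vmm⇒Lmmm⇒bVSmmm⇒bLmSmmm⇒bbVSmSmmm⇒bbMmmSmSmmm⇒bbmLSmmSmSmmm⇒bbmbSmmSmSmmm⇒bbmbbmmSmSmmm⇒bbmbbmmVmSmmm⇒bbmbbmmmmSmmm⇒bbmbbmmmmbmmm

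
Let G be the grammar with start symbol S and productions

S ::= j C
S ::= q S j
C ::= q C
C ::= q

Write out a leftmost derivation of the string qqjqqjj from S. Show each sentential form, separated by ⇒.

S ⇒ qSj ⇒ qqSjj ⇒ qqjCjj ⇒ qqjqCjj ⇒ qqjqqjj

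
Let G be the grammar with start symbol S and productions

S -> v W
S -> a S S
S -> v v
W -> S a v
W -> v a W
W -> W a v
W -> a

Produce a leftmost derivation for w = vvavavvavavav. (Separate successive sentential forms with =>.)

S => vW => vWav => vvaWav => vvavaWav => vvavaWavav => vvavaSavavav => vvavavvavavav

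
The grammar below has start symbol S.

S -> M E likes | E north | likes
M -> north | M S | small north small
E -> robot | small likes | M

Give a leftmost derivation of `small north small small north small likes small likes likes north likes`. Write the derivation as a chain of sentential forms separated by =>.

S => M E likes => M S E likes => small north small S E likes => small north small M E likes E likes => small north small M S E likes E likes => small north small small north small S E likes E likes => small north small small north small likes E likes E likes => small north small small north small likes small likes likes E likes => small north small small north small likes small likes likes M likes => small north small small north small likes small likes likes north likes

S => M E likes   [S -> M E likes]
M E likes => M S E likes   [M -> M S]
M S E likes => small north small S E likes   [M -> small north small]
small north small S E likes => small north small M E likes E likes   [S -> M E likes]
small north small M E likes E likes => small north small M S E likes E likes   [M -> M S]
small north small M S E likes E likes => small north small small north small S E likes E likes   [M -> small north small]
small north small small north small S E likes E likes => small north small small north small likes E likes E likes   [S -> likes]
small north small small north small likes E likes E likes => small north small small north small likes small likes likes E likes   [E -> small likes]
small north small small north small likes small likes likes E likes => small north small small north small likes small likes likes M likes   [E -> M]
small north small small north small likes small likes likes M likes => small north small small north small likes small likes likes north likes   [M -> north]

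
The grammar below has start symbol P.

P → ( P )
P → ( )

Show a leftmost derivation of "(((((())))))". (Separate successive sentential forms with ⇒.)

P ⇒ (P) ⇒ ((P)) ⇒ (((P))) ⇒ ((((P)))) ⇒ (((((P))))) ⇒ (((((())))))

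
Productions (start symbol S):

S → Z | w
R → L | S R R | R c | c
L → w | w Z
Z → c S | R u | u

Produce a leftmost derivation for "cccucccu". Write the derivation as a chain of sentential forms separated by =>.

S=>Z=>cS=>cZ=>cRu=>cSRRu=>cZRRu=>cRuRRu=>cRcuRRu=>cccuRRu=>cccuRcRu=>cccuccRu=>cccucccu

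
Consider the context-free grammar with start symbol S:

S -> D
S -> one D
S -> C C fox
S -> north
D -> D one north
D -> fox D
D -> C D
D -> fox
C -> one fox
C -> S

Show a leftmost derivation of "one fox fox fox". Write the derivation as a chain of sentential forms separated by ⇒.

S ⇒ one D   [S -> one D]
one D ⇒ one fox D   [D -> fox D]
one fox D ⇒ one fox fox D   [D -> fox D]
one fox fox D ⇒ one fox fox fox   [D -> fox]

S ⇒ one D ⇒ one fox D ⇒ one fox fox D ⇒ one fox fox fox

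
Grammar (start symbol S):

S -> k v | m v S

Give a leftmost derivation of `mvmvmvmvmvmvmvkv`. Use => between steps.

S => mvS   [S -> m v S]
mvS => mvmvS   [S -> m v S]
mvmvS => mvmvmvS   [S -> m v S]
mvmvmvS => mvmvmvmvS   [S -> m v S]
mvmvmvmvS => mvmvmvmvmvS   [S -> m v S]
mvmvmvmvmvS => mvmvmvmvmvmvS   [S -> m v S]
mvmvmvmvmvmvS => mvmvmvmvmvmvmvS   [S -> m v S]
mvmvmvmvmvmvmvS => mvmvmvmvmvmvmvkv   [S -> k v]

S => mvS => mvmvS => mvmvmvS => mvmvmvmvS => mvmvmvmvmvS => mvmvmvmvmvmvS => mvmvmvmvmvmvmvS => mvmvmvmvmvmvmvkv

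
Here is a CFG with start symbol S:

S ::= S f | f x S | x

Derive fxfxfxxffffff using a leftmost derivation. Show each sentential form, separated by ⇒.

S⇒Sf⇒Sff⇒Sfff⇒fxSfff⇒fxfxSfff⇒fxfxSffff⇒fxfxSfffff⇒fxfxSffffff⇒fxfxfxSffffff⇒fxfxfxxffffff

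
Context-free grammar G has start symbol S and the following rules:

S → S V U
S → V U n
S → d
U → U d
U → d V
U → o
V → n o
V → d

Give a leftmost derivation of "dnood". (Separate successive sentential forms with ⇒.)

S ⇒ SVU ⇒ dVU ⇒ dnoU ⇒ dnoUd ⇒ dnood

S ⇒ SVU   [S → S V U]
SVU ⇒ dVU   [S → d]
dVU ⇒ dnoU   [V → n o]
dnoU ⇒ dnoUd   [U → U d]
dnoUd ⇒ dnood   [U → o]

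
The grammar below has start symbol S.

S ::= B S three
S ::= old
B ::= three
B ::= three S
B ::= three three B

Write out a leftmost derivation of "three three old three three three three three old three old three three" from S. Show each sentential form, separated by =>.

S => B S three   [S ::= B S three]
B S three => three S S three   [B ::= three S]
three S S three => three B S three S three   [S ::= B S three]
three B S three S three => three three S three S three   [B ::= three]
three three S three S three => three three old three S three   [S ::= old]
three three old three S three => three three old three B S three three   [S ::= B S three]
three three old three B S three three => three three old three three S S three three   [B ::= three S]
three three old three three S S three three => three three old three three B S three S three three   [S ::= B S three]
three three old three three B S three S three three => three three old three three three three B S three S three three   [B ::= three three B]
three three old three three three three B S three S three three => three three old three three three three three S three S three three   [B ::= three]
three three old three three three three three S three S three three => three three old three three three three three old three S three three   [S ::= old]
three three old three three three three three old three S three three => three three old three three three three three old three old three three   [S ::= old]

S => B S three => three S S three => three B S three S three => three three S three S three => three three old three S three => three three old three B S three three => three three old three three S S three three => three three old three three B S three S three three => three three old three three three three B S three S three three => three three old three three three three three S three S three three => three three old three three three three three old three S three three => three three old three three three three three old three old three three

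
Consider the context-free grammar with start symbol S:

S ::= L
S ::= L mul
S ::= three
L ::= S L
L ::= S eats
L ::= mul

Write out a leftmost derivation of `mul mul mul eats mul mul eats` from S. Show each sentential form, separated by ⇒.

S ⇒ L ⇒ S eats ⇒ L eats ⇒ S L eats ⇒ L mul L eats ⇒ S L mul L eats ⇒ L L mul L eats ⇒ mul L mul L eats ⇒ mul S eats mul L eats ⇒ mul L mul eats mul L eats ⇒ mul mul mul eats mul L eats ⇒ mul mul mul eats mul mul eats

S ⇒ L   [S ::= L]
L ⇒ S eats   [L ::= S eats]
S eats ⇒ L eats   [S ::= L]
L eats ⇒ S L eats   [L ::= S L]
S L eats ⇒ L mul L eats   [S ::= L mul]
L mul L eats ⇒ S L mul L eats   [L ::= S L]
S L mul L eats ⇒ L L mul L eats   [S ::= L]
L L mul L eats ⇒ mul L mul L eats   [L ::= mul]
mul L mul L eats ⇒ mul S eats mul L eats   [L ::= S eats]
mul S eats mul L eats ⇒ mul L mul eats mul L eats   [S ::= L mul]
mul L mul eats mul L eats ⇒ mul mul mul eats mul L eats   [L ::= mul]
mul mul mul eats mul L eats ⇒ mul mul mul eats mul mul eats   [L ::= mul]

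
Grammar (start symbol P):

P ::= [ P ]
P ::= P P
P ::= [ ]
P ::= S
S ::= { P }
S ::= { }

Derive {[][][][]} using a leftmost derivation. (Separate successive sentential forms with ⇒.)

P ⇒ S ⇒ {P} ⇒ {PP} ⇒ {PPP} ⇒ {PPPP} ⇒ {[]PPP} ⇒ {[][]PP} ⇒ {[][][]P} ⇒ {[][][][]}

P ⇒ S   [P ::= S]
S ⇒ {P}   [S ::= { P }]
{P} ⇒ {PP}   [P ::= P P]
{PP} ⇒ {PPP}   [P ::= P P]
{PPP} ⇒ {PPPP}   [P ::= P P]
{PPPP} ⇒ {[]PPP}   [P ::= [ ]]
{[]PPP} ⇒ {[][]PP}   [P ::= [ ]]
{[][]PP} ⇒ {[][][]P}   [P ::= [ ]]
{[][][]P} ⇒ {[][][][]}   [P ::= [ ]]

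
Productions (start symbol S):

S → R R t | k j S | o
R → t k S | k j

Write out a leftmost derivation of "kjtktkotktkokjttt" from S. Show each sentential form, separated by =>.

S=>RRt=>kjRt=>kjtkSt=>kjtkRRtt=>kjtktkSRtt=>kjtktkoRtt=>kjtktkotkStt=>kjtktkotkRRttt=>kjtktkotktkSRttt=>kjtktkotktkoRttt=>kjtktkotktkokjttt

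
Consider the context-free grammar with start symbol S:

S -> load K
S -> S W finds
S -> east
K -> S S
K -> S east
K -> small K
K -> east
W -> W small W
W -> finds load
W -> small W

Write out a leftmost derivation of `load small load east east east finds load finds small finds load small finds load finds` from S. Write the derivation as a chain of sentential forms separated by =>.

S => S W finds   [S -> S W finds]
S W finds => S W finds W finds   [S -> S W finds]
S W finds W finds => load K W finds W finds   [S -> load K]
load K W finds W finds => load small K W finds W finds   [K -> small K]
load small K W finds W finds => load small S east W finds W finds   [K -> S east]
load small S east W finds W finds => load small load K east W finds W finds   [S -> load K]
load small load K east W finds W finds => load small load S S east W finds W finds   [K -> S S]
load small load S S east W finds W finds => load small load east S east W finds W finds   [S -> east]
load small load east S east W finds W finds => load small load east east east W finds W finds   [S -> east]
load small load east east east W finds W finds => load small load east east east finds load finds W finds   [W -> finds load]
load small load east east east finds load finds W finds => load small load east east east finds load finds small W finds   [W -> small W]
load small load east east east finds load finds small W finds => load small load east east east finds load finds small W small W finds   [W -> W small W]
load small load east east east finds load finds small W small W finds => load small load east east east finds load finds small finds load small W finds   [W -> finds load]
load small load east east east finds load finds small finds load small W finds => load small load east east east finds load finds small finds load small finds load finds   [W -> finds load]

S => S W finds => S W finds W finds => load K W finds W finds => load small K W finds W finds => load small S east W finds W finds => load small load K east W finds W finds => load small load S S east W finds W finds => load small load east S east W finds W finds => load small load east east east W finds W finds => load small load east east east finds load finds W finds => load small load east east east finds load finds small W finds => load small load east east east finds load finds small W small W finds => load small load east east east finds load finds small finds load small W finds => load small load east east east finds load finds small finds load small finds load finds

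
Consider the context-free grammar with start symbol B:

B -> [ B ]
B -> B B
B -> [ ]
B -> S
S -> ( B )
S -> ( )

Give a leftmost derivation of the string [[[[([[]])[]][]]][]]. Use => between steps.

B => [B]   [B -> [ B ]]
[B] => [BB]   [B -> B B]
[BB] => [[B]B]   [B -> [ B ]]
[[B]B] => [[[B]]B]   [B -> [ B ]]
[[[B]]B] => [[[BB]]B]   [B -> B B]
[[[BB]]B] => [[[[B]B]]B]   [B -> [ B ]]
[[[[B]B]]B] => [[[[BB]B]]B]   [B -> B B]
[[[[BB]B]]B] => [[[[SB]B]]B]   [B -> S]
[[[[SB]B]]B] => [[[[(B)B]B]]B]   [S -> ( B )]
[[[[(B)B]B]]B] => [[[[([B])B]B]]B]   [B -> [ B ]]
[[[[([B])B]B]]B] => [[[[([[]])B]B]]B]   [B -> [ ]]
[[[[([[]])B]B]]B] => [[[[([[]])[]]B]]B]   [B -> [ ]]
[[[[([[]])[]]B]]B] => [[[[([[]])[]][]]]B]   [B -> [ ]]
[[[[([[]])[]][]]]B] => [[[[([[]])[]][]]][]]   [B -> [ ]]

B => [B] => [BB] => [[B]B] => [[[B]]B] => [[[BB]]B] => [[[[B]B]]B] => [[[[BB]B]]B] => [[[[SB]B]]B] => [[[[(B)B]B]]B] => [[[[([B])B]B]]B] => [[[[([[]])B]B]]B] => [[[[([[]])[]]B]]B] => [[[[([[]])[]][]]]B] => [[[[([[]])[]][]]][]]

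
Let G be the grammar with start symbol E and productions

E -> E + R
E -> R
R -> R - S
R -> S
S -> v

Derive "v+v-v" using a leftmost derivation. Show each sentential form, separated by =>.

E => E+R => R+R => S+R => v+R => v+R-S => v+S-S => v+v-S => v+v-v

E => E+R   [E -> E + R]
E+R => R+R   [E -> R]
R+R => S+R   [R -> S]
S+R => v+R   [S -> v]
v+R => v+R-S   [R -> R - S]
v+R-S => v+S-S   [R -> S]
v+S-S => v+v-S   [S -> v]
v+v-S => v+v-v   [S -> v]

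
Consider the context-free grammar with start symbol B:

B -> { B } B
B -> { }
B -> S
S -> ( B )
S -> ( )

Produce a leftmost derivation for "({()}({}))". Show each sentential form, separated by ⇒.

B ⇒ S ⇒ (B) ⇒ ({B}B) ⇒ ({S}B) ⇒ ({()}B) ⇒ ({()}S) ⇒ ({()}(B)) ⇒ ({()}({}))

B ⇒ S   [B -> S]
S ⇒ (B)   [S -> ( B )]
(B) ⇒ ({B}B)   [B -> { B } B]
({B}B) ⇒ ({S}B)   [B -> S]
({S}B) ⇒ ({()}B)   [S -> ( )]
({()}B) ⇒ ({()}S)   [B -> S]
({()}S) ⇒ ({()}(B))   [S -> ( B )]
({()}(B)) ⇒ ({()}({}))   [B -> { }]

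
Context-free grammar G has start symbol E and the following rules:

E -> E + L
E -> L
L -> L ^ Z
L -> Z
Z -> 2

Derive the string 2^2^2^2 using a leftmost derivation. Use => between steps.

E=>L=>L^Z=>L^Z^Z=>L^Z^Z^Z=>Z^Z^Z^Z=>2^Z^Z^Z=>2^2^Z^Z=>2^2^2^Z=>2^2^2^2

E => L   [E -> L]
L => L^Z   [L -> L ^ Z]
L^Z => L^Z^Z   [L -> L ^ Z]
L^Z^Z => L^Z^Z^Z   [L -> L ^ Z]
L^Z^Z^Z => Z^Z^Z^Z   [L -> Z]
Z^Z^Z^Z => 2^Z^Z^Z   [Z -> 2]
2^Z^Z^Z => 2^2^Z^Z   [Z -> 2]
2^2^Z^Z => 2^2^2^Z   [Z -> 2]
2^2^2^Z => 2^2^2^2   [Z -> 2]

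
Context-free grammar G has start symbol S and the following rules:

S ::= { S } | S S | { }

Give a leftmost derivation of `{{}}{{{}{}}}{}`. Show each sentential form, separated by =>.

S => SS   [S ::= S S]
SS => SSS   [S ::= S S]
SSS => {S}SS   [S ::= { S }]
{S}SS => {{}}SS   [S ::= { }]
{{}}SS => {{}}{S}S   [S ::= { S }]
{{}}{S}S => {{}}{{S}}S   [S ::= { S }]
{{}}{{S}}S => {{}}{{SS}}S   [S ::= S S]
{{}}{{SS}}S => {{}}{{{}S}}S   [S ::= { }]
{{}}{{{}S}}S => {{}}{{{}{}}}S   [S ::= { }]
{{}}{{{}{}}}S => {{}}{{{}{}}}{}   [S ::= { }]

S=>SS=>SSS=>{S}SS=>{{}}SS=>{{}}{S}S=>{{}}{{S}}S=>{{}}{{SS}}S=>{{}}{{{}S}}S=>{{}}{{{}{}}}S=>{{}}{{{}{}}}{}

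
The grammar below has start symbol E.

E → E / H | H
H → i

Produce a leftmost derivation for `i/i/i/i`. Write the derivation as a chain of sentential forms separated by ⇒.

E ⇒ E/H   [E → E / H]
E/H ⇒ E/H/H   [E → E / H]
E/H/H ⇒ E/H/H/H   [E → E / H]
E/H/H/H ⇒ H/H/H/H   [E → H]
H/H/H/H ⇒ i/H/H/H   [H → i]
i/H/H/H ⇒ i/i/H/H   [H → i]
i/i/H/H ⇒ i/i/i/H   [H → i]
i/i/i/H ⇒ i/i/i/i   [H → i]

E ⇒ E/H ⇒ E/H/H ⇒ E/H/H/H ⇒ H/H/H/H ⇒ i/H/H/H ⇒ i/i/H/H ⇒ i/i/i/H ⇒ i/i/i/i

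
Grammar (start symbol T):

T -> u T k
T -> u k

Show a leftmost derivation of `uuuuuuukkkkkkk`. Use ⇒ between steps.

T ⇒ uTk   [T -> u T k]
uTk ⇒ uuTkk   [T -> u T k]
uuTkk ⇒ uuuTkkk   [T -> u T k]
uuuTkkk ⇒ uuuuTkkkk   [T -> u T k]
uuuuTkkkk ⇒ uuuuuTkkkkk   [T -> u T k]
uuuuuTkkkkk ⇒ uuuuuuTkkkkkk   [T -> u T k]
uuuuuuTkkkkkk ⇒ uuuuuuukkkkkkk   [T -> u k]

T ⇒ uTk ⇒ uuTkk ⇒ uuuTkkk ⇒ uuuuTkkkk ⇒ uuuuuTkkkkk ⇒ uuuuuuTkkkkkk ⇒ uuuuuuukkkkkkk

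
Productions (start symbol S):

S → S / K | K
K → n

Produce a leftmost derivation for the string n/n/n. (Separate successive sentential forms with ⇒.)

S ⇒ S/K ⇒ S/K/K ⇒ K/K/K ⇒ n/K/K ⇒ n/n/K ⇒ n/n/n

S ⇒ S/K   [S → S / K]
S/K ⇒ S/K/K   [S → S / K]
S/K/K ⇒ K/K/K   [S → K]
K/K/K ⇒ n/K/K   [K → n]
n/K/K ⇒ n/n/K   [K → n]
n/n/K ⇒ n/n/n   [K → n]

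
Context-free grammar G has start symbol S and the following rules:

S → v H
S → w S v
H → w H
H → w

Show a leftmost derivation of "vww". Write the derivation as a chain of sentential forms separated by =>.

S => vH => vwH => vww

S => vH   [S → v H]
vH => vwH   [H → w H]
vwH => vww   [H → w]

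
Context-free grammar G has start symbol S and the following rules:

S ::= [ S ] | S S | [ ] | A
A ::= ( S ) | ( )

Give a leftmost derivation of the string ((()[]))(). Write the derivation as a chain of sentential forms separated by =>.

S => SS   [S ::= S S]
SS => AS   [S ::= A]
AS => (S)S   [A ::= ( S )]
(S)S => (A)S   [S ::= A]
(A)S => ((S))S   [A ::= ( S )]
((S))S => ((SS))S   [S ::= S S]
((SS))S => ((AS))S   [S ::= A]
((AS))S => ((()S))S   [A ::= ( )]
((()S))S => ((()[]))S   [S ::= [ ]]
((()[]))S => ((()[]))A   [S ::= A]
((()[]))A => ((()[]))()   [A ::= ( )]

S => SS => AS => (S)S => (A)S => ((S))S => ((SS))S => ((AS))S => ((()S))S => ((()[]))S => ((()[]))A => ((()[]))()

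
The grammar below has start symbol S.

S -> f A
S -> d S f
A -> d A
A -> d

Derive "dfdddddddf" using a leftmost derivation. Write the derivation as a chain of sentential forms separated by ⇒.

S⇒dSf⇒dfAf⇒dfdAf⇒dfddAf⇒dfdddAf⇒dfddddAf⇒dfdddddAf⇒dfddddddAf⇒dfdddddddf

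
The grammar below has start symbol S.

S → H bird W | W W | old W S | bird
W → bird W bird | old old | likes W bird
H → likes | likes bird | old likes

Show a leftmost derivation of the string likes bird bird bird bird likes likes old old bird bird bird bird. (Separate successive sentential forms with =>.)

S => H bird W => likes bird bird W => likes bird bird bird W bird => likes bird bird bird bird W bird bird => likes bird bird bird bird likes W bird bird bird => likes bird bird bird bird likes likes W bird bird bird bird => likes bird bird bird bird likes likes old old bird bird bird bird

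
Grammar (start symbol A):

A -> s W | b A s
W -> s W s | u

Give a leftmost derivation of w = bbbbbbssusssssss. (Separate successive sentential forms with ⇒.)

A ⇒ bAs ⇒ bbAss ⇒ bbbAsss ⇒ bbbbAssss ⇒ bbbbbAsssss ⇒ bbbbbbAssssss ⇒ bbbbbbsWssssss ⇒ bbbbbbssWsssssss ⇒ bbbbbbssusssssss

A ⇒ bAs   [A -> b A s]
bAs ⇒ bbAss   [A -> b A s]
bbAss ⇒ bbbAsss   [A -> b A s]
bbbAsss ⇒ bbbbAssss   [A -> b A s]
bbbbAssss ⇒ bbbbbAsssss   [A -> b A s]
bbbbbAsssss ⇒ bbbbbbAssssss   [A -> b A s]
bbbbbbAssssss ⇒ bbbbbbsWssssss   [A -> s W]
bbbbbbsWssssss ⇒ bbbbbbssWsssssss   [W -> s W s]
bbbbbbssWsssssss ⇒ bbbbbbssusssssss   [W -> u]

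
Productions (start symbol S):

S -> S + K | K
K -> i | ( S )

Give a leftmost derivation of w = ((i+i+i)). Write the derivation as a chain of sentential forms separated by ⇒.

S ⇒ K ⇒ (S) ⇒ (K) ⇒ ((S)) ⇒ ((S+K)) ⇒ ((S+K+K)) ⇒ ((K+K+K)) ⇒ ((i+K+K)) ⇒ ((i+i+K)) ⇒ ((i+i+i))

S ⇒ K   [S -> K]
K ⇒ (S)   [K -> ( S )]
(S) ⇒ (K)   [S -> K]
(K) ⇒ ((S))   [K -> ( S )]
((S)) ⇒ ((S+K))   [S -> S + K]
((S+K)) ⇒ ((S+K+K))   [S -> S + K]
((S+K+K)) ⇒ ((K+K+K))   [S -> K]
((K+K+K)) ⇒ ((i+K+K))   [K -> i]
((i+K+K)) ⇒ ((i+i+K))   [K -> i]
((i+i+K)) ⇒ ((i+i+i))   [K -> i]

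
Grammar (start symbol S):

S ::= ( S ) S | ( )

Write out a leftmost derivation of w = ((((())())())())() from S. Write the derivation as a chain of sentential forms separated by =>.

S => (S)S   [S ::= ( S ) S]
(S)S => ((S)S)S   [S ::= ( S ) S]
((S)S)S => (((S)S)S)S   [S ::= ( S ) S]
(((S)S)S)S => ((((S)S)S)S)S   [S ::= ( S ) S]
((((S)S)S)S)S => ((((())S)S)S)S   [S ::= ( )]
((((())S)S)S)S => ((((())())S)S)S   [S ::= ( )]
((((())())S)S)S => ((((())())())S)S   [S ::= ( )]
((((())())())S)S => ((((())())())())S   [S ::= ( )]
((((())())())())S => ((((())())())())()   [S ::= ( )]

S => (S)S => ((S)S)S => (((S)S)S)S => ((((S)S)S)S)S => ((((())S)S)S)S => ((((())())S)S)S => ((((())())())S)S => ((((())())())())S => ((((())())())())()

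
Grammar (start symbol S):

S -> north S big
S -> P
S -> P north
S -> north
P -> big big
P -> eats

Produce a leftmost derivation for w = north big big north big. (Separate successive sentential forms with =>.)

S => north S big   [S -> north S big]
north S big => north P north big   [S -> P north]
north P north big => north big big north big   [P -> big big]

S => north S big => north P north big => north big big north big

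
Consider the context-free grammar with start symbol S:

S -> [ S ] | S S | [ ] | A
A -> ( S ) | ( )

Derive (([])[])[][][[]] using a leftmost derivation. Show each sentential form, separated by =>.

S => SS => SSS => SSSS => ASSS => (S)SSS => (SS)SSS => (AS)SSS => ((S)S)SSS => (([])S)SSS => (([])[])SSS => (([])[])[]SS => (([])[])[][]S => (([])[])[][][S] => (([])[])[][][[]]

S => SS   [S -> S S]
SS => SSS   [S -> S S]
SSS => SSSS   [S -> S S]
SSSS => ASSS   [S -> A]
ASSS => (S)SSS   [A -> ( S )]
(S)SSS => (SS)SSS   [S -> S S]
(SS)SSS => (AS)SSS   [S -> A]
(AS)SSS => ((S)S)SSS   [A -> ( S )]
((S)S)SSS => (([])S)SSS   [S -> [ ]]
(([])S)SSS => (([])[])SSS   [S -> [ ]]
(([])[])SSS => (([])[])[]SS   [S -> [ ]]
(([])[])[]SS => (([])[])[][]S   [S -> [ ]]
(([])[])[][]S => (([])[])[][][S]   [S -> [ S ]]
(([])[])[][][S] => (([])[])[][][[]]   [S -> [ ]]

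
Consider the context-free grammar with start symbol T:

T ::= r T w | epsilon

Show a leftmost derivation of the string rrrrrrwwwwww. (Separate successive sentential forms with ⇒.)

T ⇒ rTw ⇒ rrTww ⇒ rrrTwww ⇒ rrrrTwwww ⇒ rrrrrTwwwww ⇒ rrrrrrTwwwwww ⇒ rrrrrrwwwwww

T ⇒ rTw   [T ::= r T w]
rTw ⇒ rrTww   [T ::= r T w]
rrTww ⇒ rrrTwww   [T ::= r T w]
rrrTwww ⇒ rrrrTwwww   [T ::= r T w]
rrrrTwwww ⇒ rrrrrTwwwww   [T ::= r T w]
rrrrrTwwwww ⇒ rrrrrrTwwwwww   [T ::= r T w]
rrrrrrTwwwwww ⇒ rrrrrrwwwwww   [T ::= epsilon]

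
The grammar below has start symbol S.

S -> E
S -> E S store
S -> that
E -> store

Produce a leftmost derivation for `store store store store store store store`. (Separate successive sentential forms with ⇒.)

S ⇒ E S store ⇒ store S store ⇒ store E S store store ⇒ store store S store store ⇒ store store E S store store store ⇒ store store store S store store store ⇒ store store store E store store store ⇒ store store store store store store store

S ⇒ E S store   [S -> E S store]
E S store ⇒ store S store   [E -> store]
store S store ⇒ store E S store store   [S -> E S store]
store E S store store ⇒ store store S store store   [E -> store]
store store S store store ⇒ store store E S store store store   [S -> E S store]
store store E S store store store ⇒ store store store S store store store   [E -> store]
store store store S store store store ⇒ store store store E store store store   [S -> E]
store store store E store store store ⇒ store store store store store store store   [E -> store]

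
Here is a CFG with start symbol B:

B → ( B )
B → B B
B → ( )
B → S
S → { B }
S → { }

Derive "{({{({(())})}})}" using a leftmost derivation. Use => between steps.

B => S => {B} => {(B)} => {(S)} => {({B})} => {({S})} => {({{B}})} => {({{(B)}})} => {({{(S)}})} => {({{({B})}})} => {({{({(B)})}})} => {({{({(())})}})}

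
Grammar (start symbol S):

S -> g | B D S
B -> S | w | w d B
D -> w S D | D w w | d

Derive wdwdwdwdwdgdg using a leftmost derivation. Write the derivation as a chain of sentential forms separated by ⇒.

S ⇒ BDS ⇒ wdBDS ⇒ wdwdBDS ⇒ wdwdSDS ⇒ wdwdBDSDS ⇒ wdwdwdBDSDS ⇒ wdwdwdwdBDSDS ⇒ wdwdwdwdwDSDS ⇒ wdwdwdwdwdSDS ⇒ wdwdwdwdwdgDS ⇒ wdwdwdwdwdgdS ⇒ wdwdwdwdwdgdg

S ⇒ BDS   [S -> B D S]
BDS ⇒ wdBDS   [B -> w d B]
wdBDS ⇒ wdwdBDS   [B -> w d B]
wdwdBDS ⇒ wdwdSDS   [B -> S]
wdwdSDS ⇒ wdwdBDSDS   [S -> B D S]
wdwdBDSDS ⇒ wdwdwdBDSDS   [B -> w d B]
wdwdwdBDSDS ⇒ wdwdwdwdBDSDS   [B -> w d B]
wdwdwdwdBDSDS ⇒ wdwdwdwdwDSDS   [B -> w]
wdwdwdwdwDSDS ⇒ wdwdwdwdwdSDS   [D -> d]
wdwdwdwdwdSDS ⇒ wdwdwdwdwdgDS   [S -> g]
wdwdwdwdwdgDS ⇒ wdwdwdwdwdgdS   [D -> d]
wdwdwdwdwdgdS ⇒ wdwdwdwdwdgdg   [S -> g]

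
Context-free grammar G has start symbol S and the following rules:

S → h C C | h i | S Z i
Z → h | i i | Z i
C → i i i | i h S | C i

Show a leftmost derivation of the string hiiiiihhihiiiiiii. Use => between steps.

S=>SZi=>hCCZi=>hCiCZi=>hiiiiCZi=>hiiiiihSZi=>hiiiiihSZiZi=>hiiiiihSZiZiZi=>hiiiiihhiZiZiZi=>hiiiiihhihiZiZi=>hiiiiihhihiiiiZi=>hiiiiihhihiiiiiii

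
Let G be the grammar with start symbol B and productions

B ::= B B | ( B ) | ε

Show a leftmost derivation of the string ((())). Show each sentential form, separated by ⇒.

B ⇒ (B)   [B ::= ( B )]
(B) ⇒ ((B))   [B ::= ( B )]
((B)) ⇒ ((BB))   [B ::= B B]
((BB)) ⇒ (((B)B))   [B ::= ( B )]
(((B)B)) ⇒ ((()B))   [B ::= ε]
((()B)) ⇒ ((()))   [B ::= ε]

B⇒(B)⇒((B))⇒((BB))⇒(((B)B))⇒((()B))⇒((()))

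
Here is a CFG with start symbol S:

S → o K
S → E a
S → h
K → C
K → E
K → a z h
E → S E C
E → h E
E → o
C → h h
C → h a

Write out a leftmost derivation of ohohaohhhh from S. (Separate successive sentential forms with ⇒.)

S⇒oK⇒oE⇒oSEC⇒ohEC⇒ohSECC⇒ohoKECC⇒ohoCECC⇒ohohaECC⇒ohohaoCC⇒ohohaohhC⇒ohohaohhhh

S ⇒ oK   [S → o K]
oK ⇒ oE   [K → E]
oE ⇒ oSEC   [E → S E C]
oSEC ⇒ ohEC   [S → h]
ohEC ⇒ ohSECC   [E → S E C]
ohSECC ⇒ ohoKECC   [S → o K]
ohoKECC ⇒ ohoCECC   [K → C]
ohoCECC ⇒ ohohaECC   [C → h a]
ohohaECC ⇒ ohohaoCC   [E → o]
ohohaoCC ⇒ ohohaohhC   [C → h h]
ohohaohhC ⇒ ohohaohhhh   [C → h h]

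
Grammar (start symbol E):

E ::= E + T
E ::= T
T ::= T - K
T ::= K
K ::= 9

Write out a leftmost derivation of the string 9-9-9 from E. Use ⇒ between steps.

E ⇒ T ⇒ T-K ⇒ T-K-K ⇒ K-K-K ⇒ 9-K-K ⇒ 9-9-K ⇒ 9-9-9

E ⇒ T   [E ::= T]
T ⇒ T-K   [T ::= T - K]
T-K ⇒ T-K-K   [T ::= T - K]
T-K-K ⇒ K-K-K   [T ::= K]
K-K-K ⇒ 9-K-K   [K ::= 9]
9-K-K ⇒ 9-9-K   [K ::= 9]
9-9-K ⇒ 9-9-9   [K ::= 9]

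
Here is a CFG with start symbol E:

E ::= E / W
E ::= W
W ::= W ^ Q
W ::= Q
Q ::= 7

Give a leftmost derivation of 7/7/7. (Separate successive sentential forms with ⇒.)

E ⇒ E/W   [E ::= E / W]
E/W ⇒ E/W/W   [E ::= E / W]
E/W/W ⇒ W/W/W   [E ::= W]
W/W/W ⇒ Q/W/W   [W ::= Q]
Q/W/W ⇒ 7/W/W   [Q ::= 7]
7/W/W ⇒ 7/Q/W   [W ::= Q]
7/Q/W ⇒ 7/7/W   [Q ::= 7]
7/7/W ⇒ 7/7/Q   [W ::= Q]
7/7/Q ⇒ 7/7/7   [Q ::= 7]

E ⇒ E/W ⇒ E/W/W ⇒ W/W/W ⇒ Q/W/W ⇒ 7/W/W ⇒ 7/Q/W ⇒ 7/7/W ⇒ 7/7/Q ⇒ 7/7/7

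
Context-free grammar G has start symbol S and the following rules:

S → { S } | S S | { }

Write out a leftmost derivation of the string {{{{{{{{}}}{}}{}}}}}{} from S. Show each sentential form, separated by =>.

S => SS => {S}S => {{S}}S => {{{S}}}S => {{{{S}}}}S => {{{{SS}}}}S => {{{{{S}S}}}}S => {{{{{SS}S}}}}S => {{{{{{S}S}S}}}}S => {{{{{{{S}}S}S}}}}S => {{{{{{{{}}}S}S}}}}S => {{{{{{{{}}}{}}S}}}}S => {{{{{{{{}}}{}}{}}}}}S => {{{{{{{{}}}{}}{}}}}}{}

S => SS   [S → S S]
SS => {S}S   [S → { S }]
{S}S => {{S}}S   [S → { S }]
{{S}}S => {{{S}}}S   [S → { S }]
{{{S}}}S => {{{{S}}}}S   [S → { S }]
{{{{S}}}}S => {{{{SS}}}}S   [S → S S]
{{{{SS}}}}S => {{{{{S}S}}}}S   [S → { S }]
{{{{{S}S}}}}S => {{{{{SS}S}}}}S   [S → S S]
{{{{{SS}S}}}}S => {{{{{{S}S}S}}}}S   [S → { S }]
{{{{{{S}S}S}}}}S => {{{{{{{S}}S}S}}}}S   [S → { S }]
{{{{{{{S}}S}S}}}}S => {{{{{{{{}}}S}S}}}}S   [S → { }]
{{{{{{{{}}}S}S}}}}S => {{{{{{{{}}}{}}S}}}}S   [S → { }]
{{{{{{{{}}}{}}S}}}}S => {{{{{{{{}}}{}}{}}}}}S   [S → { }]
{{{{{{{{}}}{}}{}}}}}S => {{{{{{{{}}}{}}{}}}}}{}   [S → { }]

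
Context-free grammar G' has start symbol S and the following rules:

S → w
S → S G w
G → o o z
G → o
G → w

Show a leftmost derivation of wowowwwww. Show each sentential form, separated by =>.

S=>SGw=>SGwGw=>SGwGwGw=>SGwGwGwGw=>wGwGwGwGw=>wowGwGwGw=>wowowGwGw=>wowowwwGw=>wowowwwww

S => SGw   [S → S G w]
SGw => SGwGw   [S → S G w]
SGwGw => SGwGwGw   [S → S G w]
SGwGwGw => SGwGwGwGw   [S → S G w]
SGwGwGwGw => wGwGwGwGw   [S → w]
wGwGwGwGw => wowGwGwGw   [G → o]
wowGwGwGw => wowowGwGw   [G → o]
wowowGwGw => wowowwwGw   [G → w]
wowowwwGw => wowowwwww   [G → w]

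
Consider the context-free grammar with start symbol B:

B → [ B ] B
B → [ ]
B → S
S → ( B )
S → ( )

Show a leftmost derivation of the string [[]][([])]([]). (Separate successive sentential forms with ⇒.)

B ⇒ [B]B   [B → [ B ] B]
[B]B ⇒ [[]]B   [B → [ ]]
[[]]B ⇒ [[]][B]B   [B → [ B ] B]
[[]][B]B ⇒ [[]][S]B   [B → S]
[[]][S]B ⇒ [[]][(B)]B   [S → ( B )]
[[]][(B)]B ⇒ [[]][([])]B   [B → [ ]]
[[]][([])]B ⇒ [[]][([])]S   [B → S]
[[]][([])]S ⇒ [[]][([])](B)   [S → ( B )]
[[]][([])](B) ⇒ [[]][([])]([])   [B → [ ]]

B ⇒ [B]B ⇒ [[]]B ⇒ [[]][B]B ⇒ [[]][S]B ⇒ [[]][(B)]B ⇒ [[]][([])]B ⇒ [[]][([])]S ⇒ [[]][([])](B) ⇒ [[]][([])]([])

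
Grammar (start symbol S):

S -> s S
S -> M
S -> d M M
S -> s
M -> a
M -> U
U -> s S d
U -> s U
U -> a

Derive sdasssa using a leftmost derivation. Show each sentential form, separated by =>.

S => sS   [S -> s S]
sS => sdMM   [S -> d M M]
sdMM => sdaM   [M -> a]
sdaM => sdaU   [M -> U]
sdaU => sdasU   [U -> s U]
sdasU => sdassU   [U -> s U]
sdassU => sdasssU   [U -> s U]
sdasssU => sdasssa   [U -> a]

S=>sS=>sdMM=>sdaM=>sdaU=>sdasU=>sdassU=>sdasssU=>sdasssa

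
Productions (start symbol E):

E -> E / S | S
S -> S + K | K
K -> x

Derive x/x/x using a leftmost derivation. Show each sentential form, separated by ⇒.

E ⇒ E/S ⇒ E/S/S ⇒ S/S/S ⇒ K/S/S ⇒ x/S/S ⇒ x/K/S ⇒ x/x/S ⇒ x/x/K ⇒ x/x/x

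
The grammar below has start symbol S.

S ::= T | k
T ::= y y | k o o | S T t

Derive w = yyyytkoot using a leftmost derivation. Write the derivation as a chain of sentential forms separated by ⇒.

S ⇒ T ⇒ STt ⇒ TTt ⇒ STtTt ⇒ TTtTt ⇒ yyTtTt ⇒ yyyytTt ⇒ yyyytkoot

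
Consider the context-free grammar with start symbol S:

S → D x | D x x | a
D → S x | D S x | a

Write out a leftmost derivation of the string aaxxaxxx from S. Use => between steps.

S => Dx   [S → D x]
Dx => DSxx   [D → D S x]
DSxx => DSxSxx   [D → D S x]
DSxSxx => aSxSxx   [D → a]
aSxSxx => aDxxSxx   [S → D x]
aDxxSxx => aaxxSxx   [D → a]
aaxxSxx => aaxxDxxx   [S → D x]
aaxxDxxx => aaxxaxxx   [D → a]

S=>Dx=>DSxx=>DSxSxx=>aSxSxx=>aDxxSxx=>aaxxSxx=>aaxxDxxx=>aaxxaxxx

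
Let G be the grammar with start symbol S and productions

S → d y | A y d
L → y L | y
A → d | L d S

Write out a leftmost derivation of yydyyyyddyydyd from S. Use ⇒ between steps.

S ⇒ Ayd   [S → A y d]
Ayd ⇒ LdSyd   [A → L d S]
LdSyd ⇒ yLdSyd   [L → y L]
yLdSyd ⇒ yydSyd   [L → y]
yydSyd ⇒ yydAydyd   [S → A y d]
yydAydyd ⇒ yydLdSydyd   [A → L d S]
yydLdSydyd ⇒ yydyLdSydyd   [L → y L]
yydyLdSydyd ⇒ yydyyLdSydyd   [L → y L]
yydyyLdSydyd ⇒ yydyyyLdSydyd   [L → y L]
yydyyyLdSydyd ⇒ yydyyyydSydyd   [L → y]
yydyyyydSydyd ⇒ yydyyyyddyydyd   [S → d y]

S ⇒ Ayd ⇒ LdSyd ⇒ yLdSyd ⇒ yydSyd ⇒ yydAydyd ⇒ yydLdSydyd ⇒ yydyLdSydyd ⇒ yydyyLdSydyd ⇒ yydyyyLdSydyd ⇒ yydyyyydSydyd ⇒ yydyyyyddyydyd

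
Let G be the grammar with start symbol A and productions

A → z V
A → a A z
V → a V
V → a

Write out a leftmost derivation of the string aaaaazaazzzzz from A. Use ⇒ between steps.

A⇒aAz⇒aaAzz⇒aaaAzzz⇒aaaaAzzzz⇒aaaaaAzzzzz⇒aaaaazVzzzzz⇒aaaaazaVzzzzz⇒aaaaazaazzzzz

A ⇒ aAz   [A → a A z]
aAz ⇒ aaAzz   [A → a A z]
aaAzz ⇒ aaaAzzz   [A → a A z]
aaaAzzz ⇒ aaaaAzzzz   [A → a A z]
aaaaAzzzz ⇒ aaaaaAzzzzz   [A → a A z]
aaaaaAzzzzz ⇒ aaaaazVzzzzz   [A → z V]
aaaaazVzzzzz ⇒ aaaaazaVzzzzz   [V → a V]
aaaaazaVzzzzz ⇒ aaaaazaazzzzz   [V → a]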